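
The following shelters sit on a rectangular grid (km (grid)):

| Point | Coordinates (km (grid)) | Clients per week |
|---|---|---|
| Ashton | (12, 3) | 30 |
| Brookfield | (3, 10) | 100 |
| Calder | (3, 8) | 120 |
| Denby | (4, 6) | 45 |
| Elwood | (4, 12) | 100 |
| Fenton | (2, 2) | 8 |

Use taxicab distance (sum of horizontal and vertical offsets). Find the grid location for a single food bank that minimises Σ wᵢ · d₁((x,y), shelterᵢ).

(3, 8)

Manhattan distance separates: Σwᵢ(|x−xᵢ|+|y−yᵢ|) = Σwᵢ|x−xᵢ| + Σwᵢ|y−yᵢ|, so x and y are optimised independently as 1-D weighted medians.
Total weight W = 403; half = 201.5.
x-coordinate, sorted with cumulative weight:
  x=2 (Fenton, w=8) cum 8
  x=3 (Brookfield, w=100) cum 108
  x=3 (Calder, w=120) cum 228  ← median
  x=4 (Denby, w=45) cum 273
  x=4 (Elwood, w=100) cum 373
  x=12 (Ashton, w=30) cum 403
⇒ x* = 3
y-coordinate, sorted with cumulative weight:
  y=2 (Fenton, w=8) cum 8
  y=3 (Ashton, w=30) cum 38
  y=6 (Denby, w=45) cum 83
  y=8 (Calder, w=120) cum 203  ← median
  y=10 (Brookfield, w=100) cum 303
  y=12 (Elwood, w=100) cum 403
⇒ y* = 8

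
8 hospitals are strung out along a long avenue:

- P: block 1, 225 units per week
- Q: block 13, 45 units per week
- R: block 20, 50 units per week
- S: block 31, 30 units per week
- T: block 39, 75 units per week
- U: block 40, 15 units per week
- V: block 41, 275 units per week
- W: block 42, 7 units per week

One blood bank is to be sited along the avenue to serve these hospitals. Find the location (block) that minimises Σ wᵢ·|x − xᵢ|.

For a sum of weighted absolute distances on a line, the optimum is the weighted median (not the mean). Total weight W = 722; half-weight = 361.
Sort by position and accumulate weight:
  block 1 (P, w=225) → cum 225
  block 13 (Q, w=45) → cum 270
  block 20 (R, w=50) → cum 320
  block 31 (S, w=30) → cum 350
  block 39 (T, w=75) → cum 425  ≥ 361 → median here
  block 40 (U, w=15) → cum 440
  block 41 (V, w=275) → cum 715
  block 42 (W, w=7) → cum 722
Optimal location: block 39.

x = 39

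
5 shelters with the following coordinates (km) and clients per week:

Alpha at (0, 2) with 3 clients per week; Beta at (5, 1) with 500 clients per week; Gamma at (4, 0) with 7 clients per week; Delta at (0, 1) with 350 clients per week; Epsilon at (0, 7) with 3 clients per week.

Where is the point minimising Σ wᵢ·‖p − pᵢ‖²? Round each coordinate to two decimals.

(2.93, 1.02)

The minimiser of Σwᵢ‖p−pᵢ‖² is the weighted centroid p* = (Σwᵢpᵢ)/(Σwᵢ).
Σwᵢ = 863.
Σwᵢxᵢ = 3·0 + 500·5 + 7·4 + 350·0 + 3·0 = 2528.
Σwᵢyᵢ = 3·2 + 500·1 + 7·0 + 350·1 + 3·7 = 877.
x* = 2528/863 = 2.93, y* = 877/863 = 1.02.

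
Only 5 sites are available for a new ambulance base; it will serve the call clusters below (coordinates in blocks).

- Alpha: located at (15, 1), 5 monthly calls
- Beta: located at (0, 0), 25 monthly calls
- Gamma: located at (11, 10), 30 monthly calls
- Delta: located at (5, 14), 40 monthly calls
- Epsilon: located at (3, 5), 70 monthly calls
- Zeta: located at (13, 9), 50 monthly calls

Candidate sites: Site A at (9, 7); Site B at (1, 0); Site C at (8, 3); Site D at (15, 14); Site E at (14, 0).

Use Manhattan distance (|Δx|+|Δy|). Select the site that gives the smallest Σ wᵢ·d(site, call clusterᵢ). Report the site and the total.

Site A, total 1910 blocks

Total weighted distance at each candidate:
  Site A (9, 7): total = 1910
  Site B (1, 0): total = 2960
  Site C (8, 3): total = 2220
  Site D (15, 14): total = 3250
  Site E (14, 0): total = 3290
Minimum is at Site A with total 1910 blocks.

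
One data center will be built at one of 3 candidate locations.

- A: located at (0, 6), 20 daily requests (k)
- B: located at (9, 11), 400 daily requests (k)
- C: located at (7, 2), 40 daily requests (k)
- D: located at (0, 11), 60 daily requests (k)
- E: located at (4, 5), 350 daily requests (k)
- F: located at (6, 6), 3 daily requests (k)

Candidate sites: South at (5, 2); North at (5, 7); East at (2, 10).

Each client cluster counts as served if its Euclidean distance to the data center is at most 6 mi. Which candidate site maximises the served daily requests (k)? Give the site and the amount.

North, covering 813

Coverage radius r = 6 mi; a point is covered iff (Δx)²+(Δy)² ≤ 6² = 36.
  South (5, 2): covers {C, E, F} → 393
  North (5, 7): covers {A, B, C, E, F} → 813
  East (2, 10): covers {A, D, E, F} → 433
Maximum coverage at North: 813 daily requests (k).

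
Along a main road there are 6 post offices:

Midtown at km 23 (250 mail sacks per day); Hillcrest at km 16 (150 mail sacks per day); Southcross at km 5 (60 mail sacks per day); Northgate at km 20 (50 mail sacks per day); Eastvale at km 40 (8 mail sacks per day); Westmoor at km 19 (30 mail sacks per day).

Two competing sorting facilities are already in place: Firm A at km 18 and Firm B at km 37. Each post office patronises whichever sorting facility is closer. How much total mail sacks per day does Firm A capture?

The indifferent point is the midpoint (18+37)/2 = 27.5; post offices left of it (closer to Firm A at 18) go to Firm A, those right go to Firm B.
  Southcross at 5 (w=60) → Firm A
  Hillcrest at 16 (w=150) → Firm A
  Westmoor at 19 (w=30) → Firm A
  Northgate at 20 (w=50) → Firm A
  Midtown at 23 (w=250) → Firm A
  Eastvale at 40 (w=8) → Firm B
Firm A captures 540; Firm B captures 8.

540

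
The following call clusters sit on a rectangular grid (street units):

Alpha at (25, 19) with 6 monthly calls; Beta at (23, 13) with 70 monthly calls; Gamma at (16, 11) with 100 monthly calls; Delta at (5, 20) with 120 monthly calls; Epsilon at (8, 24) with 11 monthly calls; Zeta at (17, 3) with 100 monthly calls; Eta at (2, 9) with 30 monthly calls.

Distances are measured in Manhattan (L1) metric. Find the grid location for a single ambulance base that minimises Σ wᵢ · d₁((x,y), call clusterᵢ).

(16, 11)

Manhattan distance separates: Σwᵢ(|x−xᵢ|+|y−yᵢ|) = Σwᵢ|x−xᵢ| + Σwᵢ|y−yᵢ|, so x and y are optimised independently as 1-D weighted medians.
Total weight W = 437; half = 218.5.
x-coordinate, sorted with cumulative weight:
  x=2 (Eta, w=30) cum 30
  x=5 (Delta, w=120) cum 150
  x=8 (Epsilon, w=11) cum 161
  x=16 (Gamma, w=100) cum 261  ← median
  x=17 (Zeta, w=100) cum 361
  x=23 (Beta, w=70) cum 431
  x=25 (Alpha, w=6) cum 437
⇒ x* = 16
y-coordinate, sorted with cumulative weight:
  y=3 (Zeta, w=100) cum 100
  y=9 (Eta, w=30) cum 130
  y=11 (Gamma, w=100) cum 230  ← median
  y=13 (Beta, w=70) cum 300
  y=19 (Alpha, w=6) cum 306
  y=20 (Delta, w=120) cum 426
  y=24 (Epsilon, w=11) cum 437
⇒ y* = 11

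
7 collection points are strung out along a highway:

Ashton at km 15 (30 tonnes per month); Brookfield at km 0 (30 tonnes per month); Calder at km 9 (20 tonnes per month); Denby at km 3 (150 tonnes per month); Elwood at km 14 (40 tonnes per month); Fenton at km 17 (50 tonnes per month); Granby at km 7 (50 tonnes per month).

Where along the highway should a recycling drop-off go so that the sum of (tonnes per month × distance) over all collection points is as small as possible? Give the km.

For a sum of weighted absolute distances on a line, the optimum is the weighted median (not the mean). Total weight W = 370; half-weight = 185.
Sort by position and accumulate weight:
  km 0 (Brookfield, w=30) → cum 30
  km 3 (Denby, w=150) → cum 180
  km 7 (Granby, w=50) → cum 230  ≥ 185 → median here
  km 9 (Calder, w=20) → cum 250
  km 14 (Elwood, w=40) → cum 290
  km 15 (Ashton, w=30) → cum 320
  km 17 (Fenton, w=50) → cum 370
Optimal location: km 7.

x = 7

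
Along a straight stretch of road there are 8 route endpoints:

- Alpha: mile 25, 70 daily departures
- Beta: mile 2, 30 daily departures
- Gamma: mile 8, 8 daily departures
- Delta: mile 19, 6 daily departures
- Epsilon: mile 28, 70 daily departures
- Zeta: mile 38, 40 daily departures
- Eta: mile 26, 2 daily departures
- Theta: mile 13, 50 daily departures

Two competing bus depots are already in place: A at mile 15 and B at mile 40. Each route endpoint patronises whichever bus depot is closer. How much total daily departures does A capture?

166

The indifferent point is the midpoint (15+40)/2 = 27.5; route endpoints left of it (closer to A at 15) go to A, those right go to B.
  Beta at 2 (w=30) → A
  Gamma at 8 (w=8) → A
  Theta at 13 (w=50) → A
  Delta at 19 (w=6) → A
  Alpha at 25 (w=70) → A
  Eta at 26 (w=2) → A
  Epsilon at 28 (w=70) → B
  Zeta at 38 (w=40) → B
A captures 166; B captures 110.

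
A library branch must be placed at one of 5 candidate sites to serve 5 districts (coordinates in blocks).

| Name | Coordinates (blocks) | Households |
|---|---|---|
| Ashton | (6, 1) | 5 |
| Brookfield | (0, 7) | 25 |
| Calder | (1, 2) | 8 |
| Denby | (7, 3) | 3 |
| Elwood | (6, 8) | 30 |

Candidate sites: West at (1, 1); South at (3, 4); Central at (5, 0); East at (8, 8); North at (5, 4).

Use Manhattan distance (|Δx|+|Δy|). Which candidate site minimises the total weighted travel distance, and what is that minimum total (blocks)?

Total weighted distance at each candidate:
  West (1, 1): total = 592
  South (3, 4): total = 437
  Central (5, 0): total = 643
  East (8, 8): total = 452
  North (5, 4): total = 427
Minimum is at North with total 427 blocks.

North, total 427 blocks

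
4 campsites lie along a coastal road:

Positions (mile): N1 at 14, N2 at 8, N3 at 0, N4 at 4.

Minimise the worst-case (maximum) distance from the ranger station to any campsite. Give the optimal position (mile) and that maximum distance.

The 1-center on a line is the midpoint of the two extreme points: leftmost at 0, rightmost at 14.
Optimal location = (0 + 14)/2 = 7; maximum distance = (14 − 0)/2 = 7.

location 7, max distance 7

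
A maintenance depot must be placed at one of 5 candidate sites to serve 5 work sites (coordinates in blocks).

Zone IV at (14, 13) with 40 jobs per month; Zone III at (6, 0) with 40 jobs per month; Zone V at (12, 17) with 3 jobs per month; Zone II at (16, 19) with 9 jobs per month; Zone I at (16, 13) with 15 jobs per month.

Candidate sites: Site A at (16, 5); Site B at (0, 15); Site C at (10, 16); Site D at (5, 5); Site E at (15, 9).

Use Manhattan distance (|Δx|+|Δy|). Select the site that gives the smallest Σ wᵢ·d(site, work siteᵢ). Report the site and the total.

Site E, total 1127 blocks

Total weighted distance at each candidate:
  Site A (16, 5): total = 1294
  Site B (0, 15): total = 1972
  Site C (10, 16): total = 1305
  Site D (5, 5): total = 1487
  Site E (15, 9): total = 1127
Minimum is at Site E with total 1127 blocks.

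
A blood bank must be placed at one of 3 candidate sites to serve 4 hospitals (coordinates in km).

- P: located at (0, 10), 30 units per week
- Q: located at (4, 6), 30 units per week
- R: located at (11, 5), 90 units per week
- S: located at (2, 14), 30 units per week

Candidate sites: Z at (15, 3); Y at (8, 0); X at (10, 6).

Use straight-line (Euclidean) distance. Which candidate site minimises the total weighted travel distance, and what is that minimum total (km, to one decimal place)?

X, total 969.8 km

Total weighted distance at each candidate:
  Z (15, 3): total = 1752.0
  Y (8, 0): total = 1582.3
  X (10, 6): total = 969.8
Minimum is at X with total 969.8 km.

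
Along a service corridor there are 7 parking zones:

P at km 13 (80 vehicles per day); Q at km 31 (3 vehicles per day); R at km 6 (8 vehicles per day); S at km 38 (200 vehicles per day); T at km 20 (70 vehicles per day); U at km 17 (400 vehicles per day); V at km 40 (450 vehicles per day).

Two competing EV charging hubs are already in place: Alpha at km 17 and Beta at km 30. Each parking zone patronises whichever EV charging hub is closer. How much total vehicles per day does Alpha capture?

The indifferent point is the midpoint (17+30)/2 = 23.5; parking zones left of it (closer to Alpha at 17) go to Alpha, those right go to Beta.
  R at 6 (w=8) → Alpha
  P at 13 (w=80) → Alpha
  U at 17 (w=400) → Alpha
  T at 20 (w=70) → Alpha
  Q at 31 (w=3) → Beta
  S at 38 (w=200) → Beta
  V at 40 (w=450) → Beta
Alpha captures 558; Beta captures 653.

558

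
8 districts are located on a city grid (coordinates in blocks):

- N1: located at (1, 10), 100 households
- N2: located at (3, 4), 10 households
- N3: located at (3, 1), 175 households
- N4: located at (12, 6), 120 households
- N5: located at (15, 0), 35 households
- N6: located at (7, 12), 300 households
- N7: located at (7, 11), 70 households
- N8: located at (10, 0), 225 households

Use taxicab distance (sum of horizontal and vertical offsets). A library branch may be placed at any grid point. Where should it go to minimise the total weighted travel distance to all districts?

(7, 6)

Manhattan distance separates: Σwᵢ(|x−xᵢ|+|y−yᵢ|) = Σwᵢ|x−xᵢ| + Σwᵢ|y−yᵢ|, so x and y are optimised independently as 1-D weighted medians.
Total weight W = 1035; half = 517.5.
x-coordinate, sorted with cumulative weight:
  x=1 (N1, w=100) cum 100
  x=3 (N2, w=10) cum 110
  x=3 (N3, w=175) cum 285
  x=7 (N6, w=300) cum 585  ← median
  x=7 (N7, w=70) cum 655
  x=10 (N8, w=225) cum 880
  x=12 (N4, w=120) cum 1000
  x=15 (N5, w=35) cum 1035
⇒ x* = 7
y-coordinate, sorted with cumulative weight:
  y=0 (N5, w=35) cum 35
  y=0 (N8, w=225) cum 260
  y=1 (N3, w=175) cum 435
  y=4 (N2, w=10) cum 445
  y=6 (N4, w=120) cum 565  ← median
  y=10 (N1, w=100) cum 665
  y=11 (N7, w=70) cum 735
  y=12 (N6, w=300) cum 1035
⇒ y* = 6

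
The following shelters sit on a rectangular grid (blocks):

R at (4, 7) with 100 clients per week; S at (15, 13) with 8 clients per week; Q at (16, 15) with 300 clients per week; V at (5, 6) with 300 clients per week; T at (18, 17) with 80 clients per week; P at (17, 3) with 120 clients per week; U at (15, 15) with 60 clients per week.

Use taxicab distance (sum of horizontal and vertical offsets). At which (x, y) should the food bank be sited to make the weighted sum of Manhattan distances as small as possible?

Manhattan distance separates: Σwᵢ(|x−xᵢ|+|y−yᵢ|) = Σwᵢ|x−xᵢ| + Σwᵢ|y−yᵢ|, so x and y are optimised independently as 1-D weighted medians.
Total weight W = 968; half = 484.
x-coordinate, sorted with cumulative weight:
  x=4 (R, w=100) cum 100
  x=5 (V, w=300) cum 400
  x=15 (S, w=8) cum 408
  x=15 (U, w=60) cum 468
  x=16 (Q, w=300) cum 768  ← median
  x=17 (P, w=120) cum 888
  x=18 (T, w=80) cum 968
⇒ x* = 16
y-coordinate, sorted with cumulative weight:
  y=3 (P, w=120) cum 120
  y=6 (V, w=300) cum 420
  y=7 (R, w=100) cum 520  ← median
  y=13 (S, w=8) cum 528
  y=15 (Q, w=300) cum 828
  y=15 (U, w=60) cum 888
  y=17 (T, w=80) cum 968
⇒ y* = 7

(16, 7)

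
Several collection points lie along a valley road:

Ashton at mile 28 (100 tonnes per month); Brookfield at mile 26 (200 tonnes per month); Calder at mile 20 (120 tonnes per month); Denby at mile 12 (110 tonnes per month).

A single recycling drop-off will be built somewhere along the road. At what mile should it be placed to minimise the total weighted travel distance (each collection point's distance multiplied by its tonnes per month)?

x = 26

For a sum of weighted absolute distances on a line, the optimum is the weighted median (not the mean). Total weight W = 530; half-weight = 265.
Sort by position and accumulate weight:
  mile 12 (Denby, w=110) → cum 110
  mile 20 (Calder, w=120) → cum 230
  mile 26 (Brookfield, w=200) → cum 430  ≥ 265 → median here
  mile 28 (Ashton, w=100) → cum 530
Optimal location: mile 26.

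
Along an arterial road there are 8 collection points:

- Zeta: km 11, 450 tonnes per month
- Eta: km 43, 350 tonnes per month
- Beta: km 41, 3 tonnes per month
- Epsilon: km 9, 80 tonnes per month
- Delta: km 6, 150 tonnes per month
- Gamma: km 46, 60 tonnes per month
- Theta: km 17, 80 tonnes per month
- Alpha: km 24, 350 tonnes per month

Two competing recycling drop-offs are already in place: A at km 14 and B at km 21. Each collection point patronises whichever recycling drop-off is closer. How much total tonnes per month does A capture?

760

The indifferent point is the midpoint (14+21)/2 = 17.5; collection points left of it (closer to A at 14) go to A, those right go to B.
  Delta at 6 (w=150) → A
  Epsilon at 9 (w=80) → A
  Zeta at 11 (w=450) → A
  Theta at 17 (w=80) → A
  Alpha at 24 (w=350) → B
  Beta at 41 (w=3) → B
  Eta at 43 (w=350) → B
  Gamma at 46 (w=60) → B
A captures 760; B captures 763.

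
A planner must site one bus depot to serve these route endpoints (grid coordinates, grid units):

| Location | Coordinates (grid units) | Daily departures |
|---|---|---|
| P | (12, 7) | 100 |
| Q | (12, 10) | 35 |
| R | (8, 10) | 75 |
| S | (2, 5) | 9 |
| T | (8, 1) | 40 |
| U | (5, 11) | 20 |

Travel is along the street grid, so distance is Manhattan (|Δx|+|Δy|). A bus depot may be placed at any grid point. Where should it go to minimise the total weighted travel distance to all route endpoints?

(8, 7)

Manhattan distance separates: Σwᵢ(|x−xᵢ|+|y−yᵢ|) = Σwᵢ|x−xᵢ| + Σwᵢ|y−yᵢ|, so x and y are optimised independently as 1-D weighted medians.
Total weight W = 279; half = 139.5.
x-coordinate, sorted with cumulative weight:
  x=2 (S, w=9) cum 9
  x=5 (U, w=20) cum 29
  x=8 (R, w=75) cum 104
  x=8 (T, w=40) cum 144  ← median
  x=12 (P, w=100) cum 244
  x=12 (Q, w=35) cum 279
⇒ x* = 8
y-coordinate, sorted with cumulative weight:
  y=1 (T, w=40) cum 40
  y=5 (S, w=9) cum 49
  y=7 (P, w=100) cum 149  ← median
  y=10 (Q, w=35) cum 184
  y=10 (R, w=75) cum 259
  y=11 (U, w=20) cum 279
⇒ y* = 7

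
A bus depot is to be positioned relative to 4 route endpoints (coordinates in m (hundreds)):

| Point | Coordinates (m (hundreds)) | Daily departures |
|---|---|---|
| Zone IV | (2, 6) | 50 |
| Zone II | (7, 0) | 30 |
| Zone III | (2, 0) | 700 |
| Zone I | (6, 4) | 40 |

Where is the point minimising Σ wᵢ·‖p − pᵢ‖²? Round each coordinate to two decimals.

(2.38, 0.56)

The minimiser of Σwᵢ‖p−pᵢ‖² is the weighted centroid p* = (Σwᵢpᵢ)/(Σwᵢ).
Σwᵢ = 820.
Σwᵢxᵢ = 50·2 + 30·7 + 700·2 + 40·6 = 1950.
Σwᵢyᵢ = 50·6 + 30·0 + 700·0 + 40·4 = 460.
x* = 1950/820 = 2.38, y* = 460/820 = 0.56.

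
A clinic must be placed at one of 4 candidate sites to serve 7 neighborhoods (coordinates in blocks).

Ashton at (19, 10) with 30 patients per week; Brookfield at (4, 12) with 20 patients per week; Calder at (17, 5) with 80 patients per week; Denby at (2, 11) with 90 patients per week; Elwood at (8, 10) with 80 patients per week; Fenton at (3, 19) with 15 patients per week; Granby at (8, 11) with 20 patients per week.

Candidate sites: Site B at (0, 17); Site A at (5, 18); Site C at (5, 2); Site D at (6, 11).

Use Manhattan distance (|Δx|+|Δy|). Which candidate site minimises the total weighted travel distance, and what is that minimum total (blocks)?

Total weighted distance at each candidate:
  Site B (0, 17): total = 5555
  Site A (5, 18): total = 4825
  Site C (5, 2): total = 4565
  Site D (6, 11): total = 2645
Minimum is at Site D with total 2645 blocks.

Site D, total 2645 blocks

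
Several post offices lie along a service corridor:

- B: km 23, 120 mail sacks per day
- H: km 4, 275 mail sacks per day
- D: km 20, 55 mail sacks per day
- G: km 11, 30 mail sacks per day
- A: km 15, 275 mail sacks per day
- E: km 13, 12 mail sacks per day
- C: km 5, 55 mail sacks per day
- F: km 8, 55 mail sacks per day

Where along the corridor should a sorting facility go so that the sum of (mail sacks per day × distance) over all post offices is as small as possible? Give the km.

For a sum of weighted absolute distances on a line, the optimum is the weighted median (not the mean). Total weight W = 877; half-weight = 438.5.
Sort by position and accumulate weight:
  km 4 (H, w=275) → cum 275
  km 5 (C, w=55) → cum 330
  km 8 (F, w=55) → cum 385
  km 11 (G, w=30) → cum 415
  km 13 (E, w=12) → cum 427
  km 15 (A, w=275) → cum 702  ≥ 438.5 → median here
  km 20 (D, w=55) → cum 757
  km 23 (B, w=120) → cum 877
Optimal location: km 15.

x = 15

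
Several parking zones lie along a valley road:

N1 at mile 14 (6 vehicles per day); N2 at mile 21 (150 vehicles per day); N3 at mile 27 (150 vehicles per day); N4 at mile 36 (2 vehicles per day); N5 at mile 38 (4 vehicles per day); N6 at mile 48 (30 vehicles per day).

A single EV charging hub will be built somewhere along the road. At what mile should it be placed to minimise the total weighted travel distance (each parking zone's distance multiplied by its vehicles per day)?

x = 27

For a sum of weighted absolute distances on a line, the optimum is the weighted median (not the mean). Total weight W = 342; half-weight = 171.
Sort by position and accumulate weight:
  mile 14 (N1, w=6) → cum 6
  mile 21 (N2, w=150) → cum 156
  mile 27 (N3, w=150) → cum 306  ≥ 171 → median here
  mile 36 (N4, w=2) → cum 308
  mile 38 (N5, w=4) → cum 312
  mile 48 (N6, w=30) → cum 342
Optimal location: mile 27.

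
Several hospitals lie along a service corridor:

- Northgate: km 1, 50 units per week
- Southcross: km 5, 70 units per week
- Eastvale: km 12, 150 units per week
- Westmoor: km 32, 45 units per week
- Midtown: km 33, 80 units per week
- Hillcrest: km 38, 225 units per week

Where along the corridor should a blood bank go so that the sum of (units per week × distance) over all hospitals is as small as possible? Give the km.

x = 32

For a sum of weighted absolute distances on a line, the optimum is the weighted median (not the mean). Total weight W = 620; half-weight = 310.
Sort by position and accumulate weight:
  km 1 (Northgate, w=50) → cum 50
  km 5 (Southcross, w=70) → cum 120
  km 12 (Eastvale, w=150) → cum 270
  km 32 (Westmoor, w=45) → cum 315  ≥ 310 → median here
  km 33 (Midtown, w=80) → cum 395
  km 38 (Hillcrest, w=225) → cum 620
Optimal location: km 32.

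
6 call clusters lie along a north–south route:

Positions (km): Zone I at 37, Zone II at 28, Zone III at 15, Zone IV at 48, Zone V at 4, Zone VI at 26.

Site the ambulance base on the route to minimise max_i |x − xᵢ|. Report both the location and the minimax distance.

The 1-center on a line is the midpoint of the two extreme points: leftmost at 4, rightmost at 48.
Optimal location = (4 + 48)/2 = 26; maximum distance = (48 − 4)/2 = 22.

location 26, max distance 22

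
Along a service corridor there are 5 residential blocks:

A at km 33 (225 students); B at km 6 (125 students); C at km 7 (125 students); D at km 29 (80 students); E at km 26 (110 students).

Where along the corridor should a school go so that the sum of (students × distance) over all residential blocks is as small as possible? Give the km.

For a sum of weighted absolute distances on a line, the optimum is the weighted median (not the mean). Total weight W = 665; half-weight = 332.5.
Sort by position and accumulate weight:
  km 6 (B, w=125) → cum 125
  km 7 (C, w=125) → cum 250
  km 26 (E, w=110) → cum 360  ≥ 332.5 → median here
  km 29 (D, w=80) → cum 440
  km 33 (A, w=225) → cum 665
Optimal location: km 26.

x = 26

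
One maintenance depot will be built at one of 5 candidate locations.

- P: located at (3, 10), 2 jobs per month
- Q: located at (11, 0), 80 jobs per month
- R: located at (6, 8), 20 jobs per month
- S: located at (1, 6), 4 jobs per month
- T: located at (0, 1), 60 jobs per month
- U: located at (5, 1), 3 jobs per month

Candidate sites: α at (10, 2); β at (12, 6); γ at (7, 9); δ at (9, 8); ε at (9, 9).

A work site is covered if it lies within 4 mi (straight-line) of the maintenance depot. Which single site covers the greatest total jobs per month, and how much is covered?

α, covering 80

Coverage radius r = 4 mi; a point is covered iff (Δx)²+(Δy)² ≤ 4² = 16.
  α (10, 2): covers {Q} → 80
  β (12, 6): covers {none} → 0
  γ (7, 9): covers {R} → 20
  δ (9, 8): covers {R} → 20
  ε (9, 9): covers {R} → 20
Maximum coverage at α: 80 jobs per month.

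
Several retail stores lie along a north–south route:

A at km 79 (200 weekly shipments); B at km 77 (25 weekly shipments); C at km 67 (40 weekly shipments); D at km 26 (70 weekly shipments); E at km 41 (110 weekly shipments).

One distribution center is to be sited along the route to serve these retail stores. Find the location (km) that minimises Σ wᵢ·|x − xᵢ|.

For a sum of weighted absolute distances on a line, the optimum is the weighted median (not the mean). Total weight W = 445; half-weight = 222.5.
Sort by position and accumulate weight:
  km 26 (D, w=70) → cum 70
  km 41 (E, w=110) → cum 180
  km 67 (C, w=40) → cum 220
  km 77 (B, w=25) → cum 245  ≥ 222.5 → median here
  km 79 (A, w=200) → cum 445
Optimal location: km 77.

x = 77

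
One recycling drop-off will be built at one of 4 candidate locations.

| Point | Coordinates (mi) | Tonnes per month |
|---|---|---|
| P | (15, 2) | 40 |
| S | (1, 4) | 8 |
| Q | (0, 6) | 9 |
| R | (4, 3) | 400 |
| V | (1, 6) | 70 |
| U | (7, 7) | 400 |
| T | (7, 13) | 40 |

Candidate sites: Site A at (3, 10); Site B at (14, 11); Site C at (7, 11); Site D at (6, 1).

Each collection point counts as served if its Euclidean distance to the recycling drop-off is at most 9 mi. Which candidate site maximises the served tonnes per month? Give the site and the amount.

Site A, covering 927

Coverage radius r = 9 mi; a point is covered iff (Δx)²+(Δy)² ≤ 9² = 81.
  Site A (3, 10): covers {S, Q, R, V, U, T} → 927
  Site B (14, 11): covers {U, T} → 440
  Site C (7, 11): covers {Q, R, V, U, T} → 919
  Site D (6, 1): covers {S, Q, R, V, U} → 887
Maximum coverage at Site A: 927 tonnes per month.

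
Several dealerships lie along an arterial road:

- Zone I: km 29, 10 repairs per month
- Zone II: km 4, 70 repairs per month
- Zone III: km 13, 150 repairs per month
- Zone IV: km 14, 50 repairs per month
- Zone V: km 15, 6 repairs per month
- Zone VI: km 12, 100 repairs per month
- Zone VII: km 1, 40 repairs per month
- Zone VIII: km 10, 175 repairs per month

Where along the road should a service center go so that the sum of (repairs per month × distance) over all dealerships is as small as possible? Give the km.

x = 12

For a sum of weighted absolute distances on a line, the optimum is the weighted median (not the mean). Total weight W = 601; half-weight = 300.5.
Sort by position and accumulate weight:
  km 1 (Zone VII, w=40) → cum 40
  km 4 (Zone II, w=70) → cum 110
  km 10 (Zone VIII, w=175) → cum 285
  km 12 (Zone VI, w=100) → cum 385  ≥ 300.5 → median here
  km 13 (Zone III, w=150) → cum 535
  km 14 (Zone IV, w=50) → cum 585
  km 15 (Zone V, w=6) → cum 591
  km 29 (Zone I, w=10) → cum 601
Optimal location: km 12.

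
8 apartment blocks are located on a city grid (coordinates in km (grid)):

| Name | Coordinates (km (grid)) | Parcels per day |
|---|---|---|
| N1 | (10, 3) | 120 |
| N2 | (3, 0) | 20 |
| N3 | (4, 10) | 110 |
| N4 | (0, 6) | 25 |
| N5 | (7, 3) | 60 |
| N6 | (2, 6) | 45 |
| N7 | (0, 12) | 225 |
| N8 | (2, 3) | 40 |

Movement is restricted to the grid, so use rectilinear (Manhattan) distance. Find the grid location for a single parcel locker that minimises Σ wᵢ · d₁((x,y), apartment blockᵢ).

Manhattan distance separates: Σwᵢ(|x−xᵢ|+|y−yᵢ|) = Σwᵢ|x−xᵢ| + Σwᵢ|y−yᵢ|, so x and y are optimised independently as 1-D weighted medians.
Total weight W = 645; half = 322.5.
x-coordinate, sorted with cumulative weight:
  x=0 (N4, w=25) cum 25
  x=0 (N7, w=225) cum 250
  x=2 (N6, w=45) cum 295
  x=2 (N8, w=40) cum 335  ← median
  x=3 (N2, w=20) cum 355
  x=4 (N3, w=110) cum 465
  x=7 (N5, w=60) cum 525
  x=10 (N1, w=120) cum 645
⇒ x* = 2
y-coordinate, sorted with cumulative weight:
  y=0 (N2, w=20) cum 20
  y=3 (N1, w=120) cum 140
  y=3 (N5, w=60) cum 200
  y=3 (N8, w=40) cum 240
  y=6 (N4, w=25) cum 265
  y=6 (N6, w=45) cum 310
  y=10 (N3, w=110) cum 420  ← median
  y=12 (N7, w=225) cum 645
⇒ y* = 10

(2, 10)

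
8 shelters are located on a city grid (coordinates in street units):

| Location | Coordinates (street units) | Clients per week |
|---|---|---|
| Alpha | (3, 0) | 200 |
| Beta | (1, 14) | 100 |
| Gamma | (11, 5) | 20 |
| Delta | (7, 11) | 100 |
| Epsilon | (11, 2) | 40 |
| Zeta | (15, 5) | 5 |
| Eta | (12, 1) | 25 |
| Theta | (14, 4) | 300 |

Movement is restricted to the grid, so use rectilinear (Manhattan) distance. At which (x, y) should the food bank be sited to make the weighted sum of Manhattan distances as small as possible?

Manhattan distance separates: Σwᵢ(|x−xᵢ|+|y−yᵢ|) = Σwᵢ|x−xᵢ| + Σwᵢ|y−yᵢ|, so x and y are optimised independently as 1-D weighted medians.
Total weight W = 790; half = 395.
x-coordinate, sorted with cumulative weight:
  x=1 (Beta, w=100) cum 100
  x=3 (Alpha, w=200) cum 300
  x=7 (Delta, w=100) cum 400  ← median
  x=11 (Gamma, w=20) cum 420
  x=11 (Epsilon, w=40) cum 460
  x=12 (Eta, w=25) cum 485
  x=14 (Theta, w=300) cum 785
  x=15 (Zeta, w=5) cum 790
⇒ x* = 7
y-coordinate, sorted with cumulative weight:
  y=0 (Alpha, w=200) cum 200
  y=1 (Eta, w=25) cum 225
  y=2 (Epsilon, w=40) cum 265
  y=4 (Theta, w=300) cum 565  ← median
  y=5 (Gamma, w=20) cum 585
  y=5 (Zeta, w=5) cum 590
  y=11 (Delta, w=100) cum 690
  y=14 (Beta, w=100) cum 790
⇒ y* = 4

(7, 4)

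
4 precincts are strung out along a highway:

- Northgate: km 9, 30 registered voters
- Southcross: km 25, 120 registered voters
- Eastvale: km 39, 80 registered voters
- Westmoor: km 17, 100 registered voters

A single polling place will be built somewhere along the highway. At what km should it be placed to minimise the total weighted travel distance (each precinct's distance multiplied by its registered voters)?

For a sum of weighted absolute distances on a line, the optimum is the weighted median (not the mean). Total weight W = 330; half-weight = 165.
Sort by position and accumulate weight:
  km 9 (Northgate, w=30) → cum 30
  km 17 (Westmoor, w=100) → cum 130
  km 25 (Southcross, w=120) → cum 250  ≥ 165 → median here
  km 39 (Eastvale, w=80) → cum 330
Optimal location: km 25.

x = 25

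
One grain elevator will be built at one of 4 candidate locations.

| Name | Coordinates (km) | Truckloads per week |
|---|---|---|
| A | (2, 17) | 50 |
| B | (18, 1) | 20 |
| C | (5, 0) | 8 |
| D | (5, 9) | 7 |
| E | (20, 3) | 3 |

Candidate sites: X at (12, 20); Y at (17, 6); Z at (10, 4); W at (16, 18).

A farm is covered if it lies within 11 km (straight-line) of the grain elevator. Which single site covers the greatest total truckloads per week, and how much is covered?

Coverage radius r = 11 km; a point is covered iff (Δx)²+(Δy)² ≤ 11² = 121.
  X (12, 20): covers {A} → 50
  Y (17, 6): covers {B, E} → 23
  Z (10, 4): covers {B, C, D, E} → 38
  W (16, 18): covers {none} → 0
Maximum coverage at X: 50 truckloads per week.

X, covering 50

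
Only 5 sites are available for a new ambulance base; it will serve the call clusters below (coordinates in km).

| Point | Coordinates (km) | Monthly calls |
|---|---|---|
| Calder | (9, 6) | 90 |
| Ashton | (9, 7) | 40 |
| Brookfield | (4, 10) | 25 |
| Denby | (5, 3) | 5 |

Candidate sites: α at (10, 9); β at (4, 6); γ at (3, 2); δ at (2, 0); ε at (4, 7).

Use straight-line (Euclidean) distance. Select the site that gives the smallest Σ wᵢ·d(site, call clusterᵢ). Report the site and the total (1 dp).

Total weighted distance at each candidate:
  α (10, 9): total = 565.2
  β (4, 6): total = 769.8
  γ (3, 2): total = 1174.1
  δ (2, 0): total = 1501.9
  ε (4, 7): total = 754.5
Minimum is at α with total 565.2 km.

α, total 565.2 km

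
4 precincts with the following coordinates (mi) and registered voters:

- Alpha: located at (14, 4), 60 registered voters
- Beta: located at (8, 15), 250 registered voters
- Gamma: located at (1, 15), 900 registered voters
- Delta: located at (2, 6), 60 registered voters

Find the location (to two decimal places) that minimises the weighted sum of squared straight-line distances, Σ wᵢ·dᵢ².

The minimiser of Σwᵢ‖p−pᵢ‖² is the weighted centroid p* = (Σwᵢpᵢ)/(Σwᵢ).
Σwᵢ = 1270.
Σwᵢxᵢ = 60·14 + 250·8 + 900·1 + 60·2 = 3860.
Σwᵢyᵢ = 60·4 + 250·15 + 900·15 + 60·6 = 17850.
x* = 3860/1270 = 3.04, y* = 17850/1270 = 14.06.

(3.04, 14.06)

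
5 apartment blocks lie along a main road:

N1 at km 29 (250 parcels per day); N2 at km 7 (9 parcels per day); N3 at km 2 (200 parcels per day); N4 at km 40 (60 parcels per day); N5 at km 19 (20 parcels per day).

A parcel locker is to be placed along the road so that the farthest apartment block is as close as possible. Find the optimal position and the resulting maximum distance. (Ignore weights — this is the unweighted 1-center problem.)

location 21, max distance 19

The 1-center on a line is the midpoint of the two extreme points: leftmost at 2, rightmost at 40.
Optimal location = (2 + 40)/2 = 21; maximum distance = (40 − 2)/2 = 19.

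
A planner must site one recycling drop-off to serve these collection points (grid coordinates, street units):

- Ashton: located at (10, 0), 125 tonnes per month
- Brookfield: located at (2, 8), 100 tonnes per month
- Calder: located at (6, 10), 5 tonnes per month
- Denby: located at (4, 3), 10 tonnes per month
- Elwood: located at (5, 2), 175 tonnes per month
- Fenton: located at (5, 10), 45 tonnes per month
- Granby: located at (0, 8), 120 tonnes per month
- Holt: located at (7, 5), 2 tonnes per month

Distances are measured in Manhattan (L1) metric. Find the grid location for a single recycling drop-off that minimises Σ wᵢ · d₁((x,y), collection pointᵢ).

Manhattan distance separates: Σwᵢ(|x−xᵢ|+|y−yᵢ|) = Σwᵢ|x−xᵢ| + Σwᵢ|y−yᵢ|, so x and y are optimised independently as 1-D weighted medians.
Total weight W = 582; half = 291.
x-coordinate, sorted with cumulative weight:
  x=0 (Granby, w=120) cum 120
  x=2 (Brookfield, w=100) cum 220
  x=4 (Denby, w=10) cum 230
  x=5 (Elwood, w=175) cum 405  ← median
  x=5 (Fenton, w=45) cum 450
  x=6 (Calder, w=5) cum 455
  x=7 (Holt, w=2) cum 457
  x=10 (Ashton, w=125) cum 582
⇒ x* = 5
y-coordinate, sorted with cumulative weight:
  y=0 (Ashton, w=125) cum 125
  y=2 (Elwood, w=175) cum 300  ← median
  y=3 (Denby, w=10) cum 310
  y=5 (Holt, w=2) cum 312
  y=8 (Brookfield, w=100) cum 412
  y=8 (Granby, w=120) cum 532
  y=10 (Calder, w=5) cum 537
  y=10 (Fenton, w=45) cum 582
⇒ y* = 2

(5, 2)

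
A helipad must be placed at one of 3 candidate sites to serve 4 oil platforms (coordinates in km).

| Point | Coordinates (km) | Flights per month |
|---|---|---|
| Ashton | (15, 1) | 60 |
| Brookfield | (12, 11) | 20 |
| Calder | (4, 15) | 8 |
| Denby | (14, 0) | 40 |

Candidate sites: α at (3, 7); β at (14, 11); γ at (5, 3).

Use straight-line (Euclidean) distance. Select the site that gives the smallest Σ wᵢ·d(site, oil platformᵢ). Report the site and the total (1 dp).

β, total 1169.2 km

Total weighted distance at each candidate:
  α (3, 7): total = 1588.0
  β (14, 11): total = 1169.2
  γ (5, 3): total = 1300.3
Minimum is at β with total 1169.2 km.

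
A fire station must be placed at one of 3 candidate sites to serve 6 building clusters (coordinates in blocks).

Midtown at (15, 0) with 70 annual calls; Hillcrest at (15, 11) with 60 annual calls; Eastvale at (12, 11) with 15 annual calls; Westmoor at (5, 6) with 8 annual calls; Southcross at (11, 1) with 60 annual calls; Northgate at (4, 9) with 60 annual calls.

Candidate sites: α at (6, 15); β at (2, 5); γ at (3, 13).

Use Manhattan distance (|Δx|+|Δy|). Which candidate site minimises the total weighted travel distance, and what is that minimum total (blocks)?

β, total 3812 blocks

Total weighted distance at each candidate:
  α (6, 15): total = 4310
  β (2, 5): total = 3812
  γ (3, 13): total = 4327
Minimum is at β with total 3812 blocks.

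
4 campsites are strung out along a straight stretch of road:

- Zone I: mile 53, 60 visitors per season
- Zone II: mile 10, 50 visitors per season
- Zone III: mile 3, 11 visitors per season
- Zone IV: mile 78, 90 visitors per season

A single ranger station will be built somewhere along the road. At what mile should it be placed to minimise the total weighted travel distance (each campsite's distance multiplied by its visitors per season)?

For a sum of weighted absolute distances on a line, the optimum is the weighted median (not the mean). Total weight W = 211; half-weight = 105.5.
Sort by position and accumulate weight:
  mile 3 (Zone III, w=11) → cum 11
  mile 10 (Zone II, w=50) → cum 61
  mile 53 (Zone I, w=60) → cum 121  ≥ 105.5 → median here
  mile 78 (Zone IV, w=90) → cum 211
Optimal location: mile 53.

x = 53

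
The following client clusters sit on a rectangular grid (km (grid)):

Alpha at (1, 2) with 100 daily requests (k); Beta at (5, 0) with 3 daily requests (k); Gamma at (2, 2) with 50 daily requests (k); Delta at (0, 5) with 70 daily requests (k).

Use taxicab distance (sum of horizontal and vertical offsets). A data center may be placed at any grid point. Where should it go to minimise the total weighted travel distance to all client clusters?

(1, 2)

Manhattan distance separates: Σwᵢ(|x−xᵢ|+|y−yᵢ|) = Σwᵢ|x−xᵢ| + Σwᵢ|y−yᵢ|, so x and y are optimised independently as 1-D weighted medians.
Total weight W = 223; half = 111.5.
x-coordinate, sorted with cumulative weight:
  x=0 (Delta, w=70) cum 70
  x=1 (Alpha, w=100) cum 170  ← median
  x=2 (Gamma, w=50) cum 220
  x=5 (Beta, w=3) cum 223
⇒ x* = 1
y-coordinate, sorted with cumulative weight:
  y=0 (Beta, w=3) cum 3
  y=2 (Alpha, w=100) cum 103
  y=2 (Gamma, w=50) cum 153  ← median
  y=5 (Delta, w=70) cum 223
⇒ y* = 2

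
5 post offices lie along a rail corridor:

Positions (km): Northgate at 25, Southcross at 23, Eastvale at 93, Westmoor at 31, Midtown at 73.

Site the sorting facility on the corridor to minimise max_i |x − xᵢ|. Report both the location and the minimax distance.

The 1-center on a line is the midpoint of the two extreme points: leftmost at 23, rightmost at 93.
Optimal location = (23 + 93)/2 = 58; maximum distance = (93 − 23)/2 = 35.

location 58, max distance 35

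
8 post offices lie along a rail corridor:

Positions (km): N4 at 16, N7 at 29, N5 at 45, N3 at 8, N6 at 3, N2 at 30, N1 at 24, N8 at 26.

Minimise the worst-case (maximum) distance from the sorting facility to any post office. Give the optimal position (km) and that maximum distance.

The 1-center on a line is the midpoint of the two extreme points: leftmost at 3, rightmost at 45.
Optimal location = (3 + 45)/2 = 24; maximum distance = (45 − 3)/2 = 21.

location 24, max distance 21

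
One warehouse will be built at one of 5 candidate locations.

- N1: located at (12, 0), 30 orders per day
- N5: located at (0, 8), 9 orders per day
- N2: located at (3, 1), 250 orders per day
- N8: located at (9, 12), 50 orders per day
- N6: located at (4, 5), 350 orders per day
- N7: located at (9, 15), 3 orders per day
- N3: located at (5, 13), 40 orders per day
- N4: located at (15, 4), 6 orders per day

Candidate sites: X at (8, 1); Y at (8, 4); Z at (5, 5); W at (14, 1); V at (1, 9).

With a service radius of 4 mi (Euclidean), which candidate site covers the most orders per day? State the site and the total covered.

Z, covering 350

Coverage radius r = 4 mi; a point is covered iff (Δx)²+(Δy)² ≤ 4² = 16.
  X (8, 1): covers {none} → 0
  Y (8, 4): covers {none} → 0
  Z (5, 5): covers {N6} → 350
  W (14, 1): covers {N1, N4} → 36
  V (1, 9): covers {N5} → 9
Maximum coverage at Z: 350 orders per day.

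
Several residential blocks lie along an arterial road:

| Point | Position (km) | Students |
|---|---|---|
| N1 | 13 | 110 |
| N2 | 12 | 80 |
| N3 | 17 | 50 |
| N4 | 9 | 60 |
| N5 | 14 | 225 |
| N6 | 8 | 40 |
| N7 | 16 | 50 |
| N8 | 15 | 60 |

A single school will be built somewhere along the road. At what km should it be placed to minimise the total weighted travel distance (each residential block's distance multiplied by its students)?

For a sum of weighted absolute distances on a line, the optimum is the weighted median (not the mean). Total weight W = 675; half-weight = 337.5.
Sort by position and accumulate weight:
  km 8 (N6, w=40) → cum 40
  km 9 (N4, w=60) → cum 100
  km 12 (N2, w=80) → cum 180
  km 13 (N1, w=110) → cum 290
  km 14 (N5, w=225) → cum 515  ≥ 337.5 → median here
  km 15 (N8, w=60) → cum 575
  km 16 (N7, w=50) → cum 625
  km 17 (N3, w=50) → cum 675
Optimal location: km 14.

x = 14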